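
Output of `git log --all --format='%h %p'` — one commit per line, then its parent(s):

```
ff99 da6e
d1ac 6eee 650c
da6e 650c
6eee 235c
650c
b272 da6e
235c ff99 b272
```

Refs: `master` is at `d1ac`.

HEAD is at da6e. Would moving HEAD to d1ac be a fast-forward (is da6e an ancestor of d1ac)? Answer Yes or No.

A fast-forward from da6e to d1ac is possible iff da6e is an ancestor of d1ac.
Ancestors of d1ac: {235c, 650c, 6eee, b272, d1ac, da6e, ff99}.
da6e is among them, so fast-forward is possible.

Yes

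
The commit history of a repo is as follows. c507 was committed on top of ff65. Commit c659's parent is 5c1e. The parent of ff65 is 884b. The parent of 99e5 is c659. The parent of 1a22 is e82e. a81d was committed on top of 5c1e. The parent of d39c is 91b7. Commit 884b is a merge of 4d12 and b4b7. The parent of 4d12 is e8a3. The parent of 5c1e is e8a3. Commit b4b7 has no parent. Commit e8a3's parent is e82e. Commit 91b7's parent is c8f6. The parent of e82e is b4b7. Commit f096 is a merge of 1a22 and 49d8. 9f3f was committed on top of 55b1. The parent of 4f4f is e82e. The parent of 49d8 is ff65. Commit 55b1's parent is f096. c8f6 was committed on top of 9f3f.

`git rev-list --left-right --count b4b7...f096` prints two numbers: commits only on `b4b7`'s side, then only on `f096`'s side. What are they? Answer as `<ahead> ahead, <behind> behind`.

0 ahead, 8 behind

Reachable from b4b7: {b4b7}.
Reachable from f096: {1a22, 49d8, 4d12, 884b, b4b7, e82e, e8a3, f096, ff65}.
Only in b4b7's history (ahead): {} — 0.
Only in f096's history (behind): {1a22, 49d8, 4d12, 884b, e82e, e8a3, f096, ff65} — 8.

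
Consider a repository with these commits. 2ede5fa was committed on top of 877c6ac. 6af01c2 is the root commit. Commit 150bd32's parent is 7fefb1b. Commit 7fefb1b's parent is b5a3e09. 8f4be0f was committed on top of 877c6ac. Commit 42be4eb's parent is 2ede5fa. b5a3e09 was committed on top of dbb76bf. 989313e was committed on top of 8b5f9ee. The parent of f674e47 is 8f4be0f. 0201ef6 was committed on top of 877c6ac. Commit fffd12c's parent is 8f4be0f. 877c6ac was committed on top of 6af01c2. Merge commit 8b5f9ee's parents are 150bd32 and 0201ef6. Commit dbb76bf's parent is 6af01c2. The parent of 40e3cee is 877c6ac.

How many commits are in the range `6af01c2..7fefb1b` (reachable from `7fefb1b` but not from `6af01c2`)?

3

Reachable from 7fefb1b: {6af01c2, 7fefb1b, b5a3e09, dbb76bf}.
Reachable from 6af01c2: {6af01c2}.
In 7fefb1b's history but not 6af01c2's: {7fefb1b, b5a3e09, dbb76bf} — 3 commits.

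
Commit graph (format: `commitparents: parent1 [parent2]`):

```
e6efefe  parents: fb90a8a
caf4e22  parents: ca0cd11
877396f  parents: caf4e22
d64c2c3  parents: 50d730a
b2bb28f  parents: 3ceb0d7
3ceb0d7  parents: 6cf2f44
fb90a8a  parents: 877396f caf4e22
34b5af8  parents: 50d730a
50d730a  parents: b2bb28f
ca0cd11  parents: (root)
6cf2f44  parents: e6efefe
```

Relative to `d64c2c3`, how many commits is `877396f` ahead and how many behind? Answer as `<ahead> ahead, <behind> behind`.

0 ahead, 7 behind

Reachable from 877396f: {877396f, ca0cd11, caf4e22}.
Reachable from d64c2c3: {3ceb0d7, 50d730a, 6cf2f44, 877396f, b2bb28f, ca0cd11, caf4e22, d64c2c3, e6efefe, fb90a8a}.
Only in 877396f's history (ahead): {} — 0.
Only in d64c2c3's history (behind): {3ceb0d7, 50d730a, 6cf2f44, b2bb28f, d64c2c3, e6efefe, fb90a8a} — 7.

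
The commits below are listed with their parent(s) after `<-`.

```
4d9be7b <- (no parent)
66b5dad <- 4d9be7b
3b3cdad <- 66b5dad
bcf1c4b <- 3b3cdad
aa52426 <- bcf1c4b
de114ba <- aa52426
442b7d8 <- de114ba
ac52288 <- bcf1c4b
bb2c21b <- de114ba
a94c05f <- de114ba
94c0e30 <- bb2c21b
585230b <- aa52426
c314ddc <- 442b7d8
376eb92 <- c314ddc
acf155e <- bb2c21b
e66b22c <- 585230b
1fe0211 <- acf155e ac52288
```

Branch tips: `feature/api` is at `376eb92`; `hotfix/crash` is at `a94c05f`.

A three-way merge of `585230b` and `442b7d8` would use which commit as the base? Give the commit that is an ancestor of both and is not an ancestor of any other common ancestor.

aa52426

Ancestors of 585230b: {3b3cdad, 4d9be7b, 585230b, 66b5dad, aa52426, bcf1c4b}.
Ancestors of 442b7d8: {3b3cdad, 442b7d8, 4d9be7b, 66b5dad, aa52426, bcf1c4b, de114ba}.
Common ancestors: {3b3cdad, 4d9be7b, 66b5dad, aa52426, bcf1c4b}.
Among these, aa52426 is not an ancestor of any other common ancestor — it is the merge base.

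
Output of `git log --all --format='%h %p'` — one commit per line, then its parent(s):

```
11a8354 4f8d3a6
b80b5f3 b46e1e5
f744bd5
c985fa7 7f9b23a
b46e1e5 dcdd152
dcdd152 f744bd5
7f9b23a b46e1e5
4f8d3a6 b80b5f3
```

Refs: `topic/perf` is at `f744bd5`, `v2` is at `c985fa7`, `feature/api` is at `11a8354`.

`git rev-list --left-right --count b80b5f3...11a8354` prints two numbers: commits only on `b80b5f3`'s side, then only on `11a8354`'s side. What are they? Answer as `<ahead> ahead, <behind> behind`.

Reachable from b80b5f3: {b46e1e5, b80b5f3, dcdd152, f744bd5}.
Reachable from 11a8354: {11a8354, 4f8d3a6, b46e1e5, b80b5f3, dcdd152, f744bd5}.
Only in b80b5f3's history (ahead): {} — 0.
Only in 11a8354's history (behind): {11a8354, 4f8d3a6} — 2.

0 ahead, 2 behind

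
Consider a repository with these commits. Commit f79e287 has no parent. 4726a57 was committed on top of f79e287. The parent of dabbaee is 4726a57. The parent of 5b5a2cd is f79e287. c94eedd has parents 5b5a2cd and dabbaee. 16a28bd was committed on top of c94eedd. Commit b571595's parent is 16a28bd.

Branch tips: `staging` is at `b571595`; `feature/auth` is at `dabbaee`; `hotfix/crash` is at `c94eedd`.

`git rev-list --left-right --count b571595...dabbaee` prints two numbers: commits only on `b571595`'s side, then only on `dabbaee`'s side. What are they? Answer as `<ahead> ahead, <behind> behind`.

4 ahead, 0 behind

Reachable from b571595: {16a28bd, 4726a57, 5b5a2cd, b571595, c94eedd, dabbaee, f79e287}.
Reachable from dabbaee: {4726a57, dabbaee, f79e287}.
Only in b571595's history (ahead): {16a28bd, 5b5a2cd, b571595, c94eedd} — 4.
Only in dabbaee's history (behind): {} — 0.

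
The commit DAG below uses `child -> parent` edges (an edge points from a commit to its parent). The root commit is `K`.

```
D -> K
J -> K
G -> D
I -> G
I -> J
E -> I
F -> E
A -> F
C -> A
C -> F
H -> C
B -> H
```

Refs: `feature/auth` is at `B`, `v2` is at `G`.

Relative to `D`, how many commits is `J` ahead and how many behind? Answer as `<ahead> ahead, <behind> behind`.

Reachable from J: {J, K}.
Reachable from D: {D, K}.
Only in J's history (ahead): {J} — 1.
Only in D's history (behind): {D} — 1.

1 ahead, 1 behind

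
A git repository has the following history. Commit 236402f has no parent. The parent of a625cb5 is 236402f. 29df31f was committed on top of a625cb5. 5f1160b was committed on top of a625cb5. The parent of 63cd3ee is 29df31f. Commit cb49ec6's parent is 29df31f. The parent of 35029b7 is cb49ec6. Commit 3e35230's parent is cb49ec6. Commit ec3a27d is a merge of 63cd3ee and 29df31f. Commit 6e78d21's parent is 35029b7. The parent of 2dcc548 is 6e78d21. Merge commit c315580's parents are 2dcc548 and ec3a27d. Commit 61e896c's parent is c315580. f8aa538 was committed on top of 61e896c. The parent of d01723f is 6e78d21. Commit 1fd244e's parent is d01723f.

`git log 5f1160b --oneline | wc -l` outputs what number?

3

Walking parent pointers from 5f1160b: reachable set = {236402f, 5f1160b, a625cb5}.
That is 3 commits.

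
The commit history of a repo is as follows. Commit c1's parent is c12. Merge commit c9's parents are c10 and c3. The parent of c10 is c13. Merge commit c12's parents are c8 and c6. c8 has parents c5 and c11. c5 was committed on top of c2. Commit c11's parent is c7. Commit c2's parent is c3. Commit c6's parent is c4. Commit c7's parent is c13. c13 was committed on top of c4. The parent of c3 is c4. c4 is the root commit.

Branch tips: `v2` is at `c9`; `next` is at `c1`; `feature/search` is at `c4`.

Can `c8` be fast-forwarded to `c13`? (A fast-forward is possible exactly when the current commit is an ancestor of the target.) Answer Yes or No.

A fast-forward from c8 to c13 is possible iff c8 is an ancestor of c13.
Ancestors of c13: {c13, c4}.
c8 is not among them, so fast-forward is not possible.

No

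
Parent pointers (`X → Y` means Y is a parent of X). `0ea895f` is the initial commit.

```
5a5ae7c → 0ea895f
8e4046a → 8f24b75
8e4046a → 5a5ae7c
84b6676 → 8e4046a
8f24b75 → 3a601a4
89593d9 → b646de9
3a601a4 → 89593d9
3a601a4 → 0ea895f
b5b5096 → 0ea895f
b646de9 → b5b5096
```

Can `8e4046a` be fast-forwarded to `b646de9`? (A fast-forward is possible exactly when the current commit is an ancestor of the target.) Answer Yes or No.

A fast-forward from 8e4046a to b646de9 is possible iff 8e4046a is an ancestor of b646de9.
Ancestors of b646de9: {0ea895f, b5b5096, b646de9}.
8e4046a is not among them, so fast-forward is not possible.

No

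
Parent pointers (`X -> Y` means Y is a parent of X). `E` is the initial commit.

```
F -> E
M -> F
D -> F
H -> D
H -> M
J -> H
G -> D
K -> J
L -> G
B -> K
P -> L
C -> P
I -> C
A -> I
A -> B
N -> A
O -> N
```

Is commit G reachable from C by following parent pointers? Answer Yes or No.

Yes

Ancestors of C (commits reachable by following parents): {C, D, E, F, G, L, P}.
G is in that set, so it is an ancestor of C.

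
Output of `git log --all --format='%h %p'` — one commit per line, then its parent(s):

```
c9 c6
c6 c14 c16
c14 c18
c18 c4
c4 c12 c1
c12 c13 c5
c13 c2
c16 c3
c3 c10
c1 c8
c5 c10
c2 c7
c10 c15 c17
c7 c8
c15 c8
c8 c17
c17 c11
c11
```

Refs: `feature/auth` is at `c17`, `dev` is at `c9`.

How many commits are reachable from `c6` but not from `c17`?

Reachable from c6: {c1, c10, c11, c12, c13, c14, c15, c16, c17, c18, c2, c3, c4, c5, c6, c7, c8}.
Reachable from c17: {c11, c17}.
In c6's history but not c17's: {c1, c10, c12, c13, c14, c15, c16, c18, c2, c3, c4, c5, c6, c7, c8} — 15 commits.

15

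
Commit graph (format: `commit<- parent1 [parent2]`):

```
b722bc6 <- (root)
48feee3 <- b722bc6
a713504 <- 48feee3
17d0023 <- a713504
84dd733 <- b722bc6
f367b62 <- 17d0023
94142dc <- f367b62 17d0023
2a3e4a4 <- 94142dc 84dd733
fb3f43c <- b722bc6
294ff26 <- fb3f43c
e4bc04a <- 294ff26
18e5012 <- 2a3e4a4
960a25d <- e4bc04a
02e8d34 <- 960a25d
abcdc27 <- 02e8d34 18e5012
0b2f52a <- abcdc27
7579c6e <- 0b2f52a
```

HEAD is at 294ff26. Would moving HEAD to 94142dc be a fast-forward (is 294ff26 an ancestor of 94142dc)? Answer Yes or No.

No

A fast-forward from 294ff26 to 94142dc is possible iff 294ff26 is an ancestor of 94142dc.
Ancestors of 94142dc: {17d0023, 48feee3, 94142dc, a713504, b722bc6, f367b62}.
294ff26 is not among them, so fast-forward is not possible.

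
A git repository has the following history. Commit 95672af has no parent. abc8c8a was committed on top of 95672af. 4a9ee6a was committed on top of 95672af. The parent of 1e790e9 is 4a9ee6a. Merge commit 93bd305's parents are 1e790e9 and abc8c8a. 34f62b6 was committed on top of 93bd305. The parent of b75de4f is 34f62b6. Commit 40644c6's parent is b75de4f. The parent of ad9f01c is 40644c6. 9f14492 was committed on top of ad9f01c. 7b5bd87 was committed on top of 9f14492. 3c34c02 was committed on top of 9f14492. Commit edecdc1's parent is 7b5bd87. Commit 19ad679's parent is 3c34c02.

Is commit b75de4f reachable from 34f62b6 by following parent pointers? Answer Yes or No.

Ancestors of 34f62b6: {1e790e9, 34f62b6, 4a9ee6a, 93bd305, 95672af, abc8c8a}.
b75de4f is not in that set, so it is not an ancestor of 34f62b6.

No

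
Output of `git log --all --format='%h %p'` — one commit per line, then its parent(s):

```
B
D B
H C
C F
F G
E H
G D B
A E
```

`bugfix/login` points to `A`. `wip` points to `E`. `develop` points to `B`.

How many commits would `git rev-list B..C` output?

Reachable from C: {B, C, D, F, G}.
Reachable from B: {B}.
In C's history but not B's: {C, D, F, G} — 4 commits.

4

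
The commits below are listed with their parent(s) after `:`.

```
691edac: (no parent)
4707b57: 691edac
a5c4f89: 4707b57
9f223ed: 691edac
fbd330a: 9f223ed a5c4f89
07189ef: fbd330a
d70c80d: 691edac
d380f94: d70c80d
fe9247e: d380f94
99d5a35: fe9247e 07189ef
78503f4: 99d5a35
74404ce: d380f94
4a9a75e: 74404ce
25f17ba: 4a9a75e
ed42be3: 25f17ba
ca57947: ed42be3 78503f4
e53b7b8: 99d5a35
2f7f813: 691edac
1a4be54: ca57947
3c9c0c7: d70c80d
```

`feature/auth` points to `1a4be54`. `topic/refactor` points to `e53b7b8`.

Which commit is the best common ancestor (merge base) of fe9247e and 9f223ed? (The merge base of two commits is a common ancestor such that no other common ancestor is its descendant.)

691edac

Ancestors of fe9247e: {691edac, d380f94, d70c80d, fe9247e}.
Ancestors of 9f223ed: {691edac, 9f223ed}.
Common ancestors: {691edac}.
The only common ancestor is 691edac, so it is the merge base.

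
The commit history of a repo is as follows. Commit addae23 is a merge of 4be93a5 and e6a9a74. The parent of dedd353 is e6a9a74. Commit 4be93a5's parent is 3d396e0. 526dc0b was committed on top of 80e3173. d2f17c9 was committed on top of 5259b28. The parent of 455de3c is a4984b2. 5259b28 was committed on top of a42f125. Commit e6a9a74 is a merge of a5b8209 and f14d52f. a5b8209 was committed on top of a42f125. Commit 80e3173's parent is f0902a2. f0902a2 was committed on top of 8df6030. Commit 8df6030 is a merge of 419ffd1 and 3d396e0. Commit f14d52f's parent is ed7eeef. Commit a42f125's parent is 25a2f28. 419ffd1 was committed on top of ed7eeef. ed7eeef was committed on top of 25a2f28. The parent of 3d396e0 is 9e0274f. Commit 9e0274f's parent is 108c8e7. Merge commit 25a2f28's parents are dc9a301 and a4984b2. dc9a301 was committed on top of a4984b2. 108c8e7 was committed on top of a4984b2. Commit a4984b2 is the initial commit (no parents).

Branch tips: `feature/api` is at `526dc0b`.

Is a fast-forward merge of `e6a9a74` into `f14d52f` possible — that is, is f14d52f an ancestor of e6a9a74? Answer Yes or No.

Yes

A fast-forward from f14d52f to e6a9a74 is possible iff f14d52f is an ancestor of e6a9a74.
Ancestors of e6a9a74: {25a2f28, a42f125, a4984b2, a5b8209, dc9a301, e6a9a74, ed7eeef, f14d52f}.
f14d52f is among them, so fast-forward is possible.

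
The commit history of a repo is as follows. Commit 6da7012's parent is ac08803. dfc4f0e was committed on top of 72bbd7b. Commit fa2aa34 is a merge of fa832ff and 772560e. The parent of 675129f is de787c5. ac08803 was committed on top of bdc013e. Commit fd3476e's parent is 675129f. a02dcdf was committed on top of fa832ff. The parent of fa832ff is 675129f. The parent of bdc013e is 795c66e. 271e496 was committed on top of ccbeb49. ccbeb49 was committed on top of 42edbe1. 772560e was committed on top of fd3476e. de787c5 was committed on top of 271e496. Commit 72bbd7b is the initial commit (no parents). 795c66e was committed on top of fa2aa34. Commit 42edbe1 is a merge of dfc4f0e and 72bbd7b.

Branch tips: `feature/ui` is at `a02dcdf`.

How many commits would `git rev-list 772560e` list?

9

Walking parent pointers from 772560e: reachable set = {271e496, 42edbe1, 675129f, 72bbd7b, 772560e, ccbeb49, de787c5, dfc4f0e, fd3476e}.
That is 9 commits.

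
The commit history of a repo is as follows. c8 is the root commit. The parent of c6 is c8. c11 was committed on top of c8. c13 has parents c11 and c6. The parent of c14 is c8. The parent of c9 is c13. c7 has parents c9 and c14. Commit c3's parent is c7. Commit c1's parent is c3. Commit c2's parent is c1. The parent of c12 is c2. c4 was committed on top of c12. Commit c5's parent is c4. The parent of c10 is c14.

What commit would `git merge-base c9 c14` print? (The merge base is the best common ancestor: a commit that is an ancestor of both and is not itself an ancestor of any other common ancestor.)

Ancestors of c9: {c11, c13, c6, c8, c9}.
Ancestors of c14: {c14, c8}.
Common ancestors: {c8}.
The only common ancestor is c8, so it is the merge base.

c8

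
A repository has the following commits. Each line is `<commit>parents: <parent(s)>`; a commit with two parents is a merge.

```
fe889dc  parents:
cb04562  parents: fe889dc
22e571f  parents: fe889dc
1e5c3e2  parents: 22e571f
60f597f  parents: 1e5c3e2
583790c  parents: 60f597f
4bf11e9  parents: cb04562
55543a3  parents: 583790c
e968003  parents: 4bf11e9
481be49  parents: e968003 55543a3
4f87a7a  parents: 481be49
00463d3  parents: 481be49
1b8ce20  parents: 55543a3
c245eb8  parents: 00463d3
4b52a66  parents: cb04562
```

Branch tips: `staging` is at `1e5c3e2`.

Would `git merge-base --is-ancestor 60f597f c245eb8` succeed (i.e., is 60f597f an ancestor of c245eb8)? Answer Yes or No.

Ancestors of c245eb8 (commits reachable by following parents): {00463d3, 1e5c3e2, 22e571f, 481be49, 4bf11e9, 55543a3, 583790c, 60f597f, c245eb8, cb04562, e968003, fe889dc}.
60f597f is in that set, so it is an ancestor of c245eb8.

Yes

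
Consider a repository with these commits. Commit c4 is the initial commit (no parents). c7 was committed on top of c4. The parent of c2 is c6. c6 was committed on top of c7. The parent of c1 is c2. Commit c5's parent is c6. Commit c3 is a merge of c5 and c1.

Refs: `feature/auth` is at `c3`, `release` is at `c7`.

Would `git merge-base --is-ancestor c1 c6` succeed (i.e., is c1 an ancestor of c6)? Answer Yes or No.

No

Ancestors of c6: {c4, c6, c7}.
c1 is not in that set, so it is not an ancestor of c6.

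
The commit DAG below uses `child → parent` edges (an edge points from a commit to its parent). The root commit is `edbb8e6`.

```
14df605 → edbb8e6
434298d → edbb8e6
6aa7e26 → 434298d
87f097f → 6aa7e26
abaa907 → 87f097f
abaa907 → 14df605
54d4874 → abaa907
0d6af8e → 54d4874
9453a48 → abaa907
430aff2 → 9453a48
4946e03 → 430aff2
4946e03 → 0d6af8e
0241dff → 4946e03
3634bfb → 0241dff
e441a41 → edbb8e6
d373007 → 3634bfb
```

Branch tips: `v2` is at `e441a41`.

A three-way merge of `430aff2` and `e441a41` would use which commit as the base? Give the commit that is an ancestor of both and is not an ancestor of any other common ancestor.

Ancestors of 430aff2: {14df605, 430aff2, 434298d, 6aa7e26, 87f097f, 9453a48, abaa907, edbb8e6}.
Ancestors of e441a41: {e441a41, edbb8e6}.
Common ancestors: {edbb8e6}.
The only common ancestor is edbb8e6, so it is the merge base.

edbb8e6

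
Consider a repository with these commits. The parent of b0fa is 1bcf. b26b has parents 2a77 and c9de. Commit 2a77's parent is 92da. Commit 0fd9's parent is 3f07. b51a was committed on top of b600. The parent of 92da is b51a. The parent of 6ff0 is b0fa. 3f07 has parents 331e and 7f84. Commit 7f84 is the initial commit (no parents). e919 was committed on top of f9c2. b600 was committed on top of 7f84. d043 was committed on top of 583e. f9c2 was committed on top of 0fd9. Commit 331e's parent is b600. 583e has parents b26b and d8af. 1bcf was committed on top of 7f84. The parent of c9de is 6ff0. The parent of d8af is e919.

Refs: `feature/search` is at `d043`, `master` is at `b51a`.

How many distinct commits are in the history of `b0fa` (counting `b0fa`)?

Walking parent pointers from b0fa: reachable set = {1bcf, 7f84, b0fa}.
That is 3 commits.

3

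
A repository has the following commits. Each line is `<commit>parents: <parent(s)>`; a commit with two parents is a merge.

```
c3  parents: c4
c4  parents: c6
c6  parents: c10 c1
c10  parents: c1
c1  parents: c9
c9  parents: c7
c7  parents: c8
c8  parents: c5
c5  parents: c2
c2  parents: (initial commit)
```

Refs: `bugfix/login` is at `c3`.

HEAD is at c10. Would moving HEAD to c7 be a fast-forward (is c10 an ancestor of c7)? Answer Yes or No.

No

A fast-forward from c10 to c7 is possible iff c10 is an ancestor of c7.
Ancestors of c7: {c2, c5, c7, c8}.
c10 is not among them, so fast-forward is not possible.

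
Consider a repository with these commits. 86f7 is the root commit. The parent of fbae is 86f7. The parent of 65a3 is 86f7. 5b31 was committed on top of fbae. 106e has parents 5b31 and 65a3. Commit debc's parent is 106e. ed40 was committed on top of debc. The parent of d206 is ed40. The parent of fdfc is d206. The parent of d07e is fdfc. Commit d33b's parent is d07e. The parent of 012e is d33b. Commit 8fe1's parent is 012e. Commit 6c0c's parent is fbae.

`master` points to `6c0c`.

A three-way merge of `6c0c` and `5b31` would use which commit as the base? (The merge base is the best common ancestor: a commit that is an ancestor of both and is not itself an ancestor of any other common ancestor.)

fbae

Ancestors of 6c0c: {6c0c, 86f7, fbae}.
Ancestors of 5b31: {5b31, 86f7, fbae}.
Common ancestors: {86f7, fbae}.
Among these, fbae is not an ancestor of any other common ancestor — it is the merge base.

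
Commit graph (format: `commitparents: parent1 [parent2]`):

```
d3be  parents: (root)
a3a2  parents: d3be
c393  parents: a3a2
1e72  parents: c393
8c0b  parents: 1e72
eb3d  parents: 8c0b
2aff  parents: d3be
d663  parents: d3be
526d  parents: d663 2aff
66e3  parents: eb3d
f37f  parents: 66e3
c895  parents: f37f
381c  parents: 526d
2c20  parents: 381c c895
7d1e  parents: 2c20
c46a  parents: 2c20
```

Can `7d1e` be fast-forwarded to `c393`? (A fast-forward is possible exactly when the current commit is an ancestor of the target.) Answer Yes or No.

A fast-forward from 7d1e to c393 is possible iff 7d1e is an ancestor of c393.
Ancestors of c393: {a3a2, c393, d3be}.
7d1e is not among them, so fast-forward is not possible.

No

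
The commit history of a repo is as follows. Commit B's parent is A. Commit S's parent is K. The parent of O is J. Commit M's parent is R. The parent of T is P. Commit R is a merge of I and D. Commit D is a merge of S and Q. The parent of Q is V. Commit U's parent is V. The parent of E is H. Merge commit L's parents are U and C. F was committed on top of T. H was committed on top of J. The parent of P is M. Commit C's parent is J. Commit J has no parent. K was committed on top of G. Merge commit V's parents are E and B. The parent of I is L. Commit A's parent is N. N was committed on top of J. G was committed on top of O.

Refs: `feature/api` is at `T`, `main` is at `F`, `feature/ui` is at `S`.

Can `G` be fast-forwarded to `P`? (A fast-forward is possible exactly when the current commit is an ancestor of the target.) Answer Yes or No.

A fast-forward from G to P is possible iff G is an ancestor of P.
Ancestors of P: {A, B, C, D, E, G, H, I, J, K, L, M, N, O, P, Q, R, S, U, V}.
G is among them, so fast-forward is possible.

Yes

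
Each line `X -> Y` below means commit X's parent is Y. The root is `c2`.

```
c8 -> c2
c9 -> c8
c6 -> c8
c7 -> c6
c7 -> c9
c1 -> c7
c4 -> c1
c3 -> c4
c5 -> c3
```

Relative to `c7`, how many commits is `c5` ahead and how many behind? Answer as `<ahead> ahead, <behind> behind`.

Reachable from c5: {c1, c2, c3, c4, c5, c6, c7, c8, c9}.
Reachable from c7: {c2, c6, c7, c8, c9}.
Only in c5's history (ahead): {c1, c3, c4, c5} — 4.
Only in c7's history (behind): {} — 0.

4 ahead, 0 behind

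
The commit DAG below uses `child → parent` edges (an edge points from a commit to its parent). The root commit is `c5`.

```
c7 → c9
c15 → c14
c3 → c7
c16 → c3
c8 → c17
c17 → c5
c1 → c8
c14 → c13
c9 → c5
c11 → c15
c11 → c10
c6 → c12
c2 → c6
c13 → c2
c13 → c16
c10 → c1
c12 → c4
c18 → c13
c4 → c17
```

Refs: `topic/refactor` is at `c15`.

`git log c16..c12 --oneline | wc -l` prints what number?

3

Reachable from c12: {c12, c17, c4, c5}.
Reachable from c16: {c16, c3, c5, c7, c9}.
In c12's history but not c16's: {c12, c17, c4} — 3 commits.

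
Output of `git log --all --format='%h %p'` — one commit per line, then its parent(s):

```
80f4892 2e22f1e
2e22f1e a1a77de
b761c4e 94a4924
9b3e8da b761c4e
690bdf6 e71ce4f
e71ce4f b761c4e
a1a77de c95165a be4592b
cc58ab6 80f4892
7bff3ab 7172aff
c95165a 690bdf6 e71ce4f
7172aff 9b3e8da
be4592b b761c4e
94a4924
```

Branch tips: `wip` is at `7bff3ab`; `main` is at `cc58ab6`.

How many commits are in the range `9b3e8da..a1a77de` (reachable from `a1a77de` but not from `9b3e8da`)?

Reachable from a1a77de: {690bdf6, 94a4924, a1a77de, b761c4e, be4592b, c95165a, e71ce4f}.
Reachable from 9b3e8da: {94a4924, 9b3e8da, b761c4e}.
In a1a77de's history but not 9b3e8da's: {690bdf6, a1a77de, be4592b, c95165a, e71ce4f} — 5 commits.

5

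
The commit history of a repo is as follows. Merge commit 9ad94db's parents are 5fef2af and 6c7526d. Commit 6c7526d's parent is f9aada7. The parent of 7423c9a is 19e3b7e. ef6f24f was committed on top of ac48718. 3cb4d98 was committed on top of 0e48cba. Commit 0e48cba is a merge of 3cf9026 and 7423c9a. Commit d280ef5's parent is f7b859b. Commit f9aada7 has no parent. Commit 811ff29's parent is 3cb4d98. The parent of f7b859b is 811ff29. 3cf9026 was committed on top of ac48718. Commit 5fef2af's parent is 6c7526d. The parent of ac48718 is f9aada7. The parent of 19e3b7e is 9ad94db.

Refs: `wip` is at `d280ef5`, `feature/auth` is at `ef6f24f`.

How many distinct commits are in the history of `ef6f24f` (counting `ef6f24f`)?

Walking parent pointers from ef6f24f: reachable set = {ac48718, ef6f24f, f9aada7}.
That is 3 commits.

3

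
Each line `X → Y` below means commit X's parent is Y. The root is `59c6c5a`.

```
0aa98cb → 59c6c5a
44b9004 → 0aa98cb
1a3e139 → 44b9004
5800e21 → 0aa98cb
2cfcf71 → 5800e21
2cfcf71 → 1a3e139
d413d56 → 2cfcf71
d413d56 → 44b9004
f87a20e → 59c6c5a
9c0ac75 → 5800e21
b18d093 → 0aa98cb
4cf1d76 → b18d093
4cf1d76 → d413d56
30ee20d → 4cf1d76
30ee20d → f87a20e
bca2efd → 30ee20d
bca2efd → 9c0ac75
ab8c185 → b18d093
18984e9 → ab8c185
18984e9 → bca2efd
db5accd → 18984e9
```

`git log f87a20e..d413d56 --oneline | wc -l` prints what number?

6

Reachable from d413d56: {0aa98cb, 1a3e139, 2cfcf71, 44b9004, 5800e21, 59c6c5a, d413d56}.
Reachable from f87a20e: {59c6c5a, f87a20e}.
In d413d56's history but not f87a20e's: {0aa98cb, 1a3e139, 2cfcf71, 44b9004, 5800e21, d413d56} — 6 commits.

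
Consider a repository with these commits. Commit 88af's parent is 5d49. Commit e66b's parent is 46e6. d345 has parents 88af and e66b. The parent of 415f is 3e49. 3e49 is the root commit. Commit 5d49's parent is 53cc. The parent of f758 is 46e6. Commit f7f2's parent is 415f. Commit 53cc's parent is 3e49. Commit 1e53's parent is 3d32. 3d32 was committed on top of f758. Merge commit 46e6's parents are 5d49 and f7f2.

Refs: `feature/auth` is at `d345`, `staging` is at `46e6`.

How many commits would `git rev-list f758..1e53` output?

Reachable from 1e53: {1e53, 3d32, 3e49, 415f, 46e6, 53cc, 5d49, f758, f7f2}.
Reachable from f758: {3e49, 415f, 46e6, 53cc, 5d49, f758, f7f2}.
In 1e53's history but not f758's: {1e53, 3d32} — 2 commits.

2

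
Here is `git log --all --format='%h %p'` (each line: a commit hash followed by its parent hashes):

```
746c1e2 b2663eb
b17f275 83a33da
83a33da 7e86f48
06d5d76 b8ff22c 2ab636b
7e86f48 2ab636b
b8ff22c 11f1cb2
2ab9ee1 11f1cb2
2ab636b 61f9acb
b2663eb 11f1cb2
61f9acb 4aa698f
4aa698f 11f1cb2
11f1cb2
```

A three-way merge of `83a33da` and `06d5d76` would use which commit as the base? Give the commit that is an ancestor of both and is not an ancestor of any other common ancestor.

Ancestors of 83a33da: {11f1cb2, 2ab636b, 4aa698f, 61f9acb, 7e86f48, 83a33da}.
Ancestors of 06d5d76: {06d5d76, 11f1cb2, 2ab636b, 4aa698f, 61f9acb, b8ff22c}.
Common ancestors: {11f1cb2, 2ab636b, 4aa698f, 61f9acb}.
Among these, 2ab636b is not an ancestor of any other common ancestor — it is the merge base.

2ab636b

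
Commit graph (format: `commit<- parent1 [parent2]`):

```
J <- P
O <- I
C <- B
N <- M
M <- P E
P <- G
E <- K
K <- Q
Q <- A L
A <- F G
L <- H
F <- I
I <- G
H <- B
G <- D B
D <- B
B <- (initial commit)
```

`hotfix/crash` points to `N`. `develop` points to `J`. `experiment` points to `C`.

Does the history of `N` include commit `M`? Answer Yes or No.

Yes

Ancestors of N (commits reachable by following parents): {A, B, D, E, F, G, H, I, K, L, M, N, P, Q}.
M is in that set, so it is an ancestor of N.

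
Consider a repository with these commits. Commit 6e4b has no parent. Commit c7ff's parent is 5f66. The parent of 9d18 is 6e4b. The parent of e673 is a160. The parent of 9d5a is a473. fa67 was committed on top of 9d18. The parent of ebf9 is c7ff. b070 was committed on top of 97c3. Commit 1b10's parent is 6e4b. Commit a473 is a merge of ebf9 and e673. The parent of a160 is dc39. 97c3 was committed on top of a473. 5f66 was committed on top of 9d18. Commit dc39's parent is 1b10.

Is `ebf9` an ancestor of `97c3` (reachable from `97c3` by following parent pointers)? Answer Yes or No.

Ancestors of 97c3 (commits reachable by following parents): {1b10, 5f66, 6e4b, 97c3, 9d18, a160, a473, c7ff, dc39, e673, ebf9}.
ebf9 is in that set, so it is an ancestor of 97c3.

Yes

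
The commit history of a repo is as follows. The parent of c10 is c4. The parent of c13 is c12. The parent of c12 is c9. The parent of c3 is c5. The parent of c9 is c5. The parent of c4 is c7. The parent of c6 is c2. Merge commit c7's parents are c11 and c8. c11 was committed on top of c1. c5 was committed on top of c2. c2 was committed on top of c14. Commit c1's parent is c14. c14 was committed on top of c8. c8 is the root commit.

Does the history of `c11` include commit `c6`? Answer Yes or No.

Ancestors of c11: {c1, c11, c14, c8}.
c6 is not in that set, so it is not an ancestor of c11.

No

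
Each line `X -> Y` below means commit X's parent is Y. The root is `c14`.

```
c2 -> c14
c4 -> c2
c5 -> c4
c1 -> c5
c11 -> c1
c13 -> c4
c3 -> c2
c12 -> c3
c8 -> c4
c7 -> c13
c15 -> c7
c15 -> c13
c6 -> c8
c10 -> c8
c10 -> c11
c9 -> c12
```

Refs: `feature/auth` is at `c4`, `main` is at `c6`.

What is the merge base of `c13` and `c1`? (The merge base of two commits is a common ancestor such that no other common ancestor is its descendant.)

Ancestors of c13: {c13, c14, c2, c4}.
Ancestors of c1: {c1, c14, c2, c4, c5}.
Common ancestors: {c14, c2, c4}.
Among these, c4 is not an ancestor of any other common ancestor — it is the merge base.

c4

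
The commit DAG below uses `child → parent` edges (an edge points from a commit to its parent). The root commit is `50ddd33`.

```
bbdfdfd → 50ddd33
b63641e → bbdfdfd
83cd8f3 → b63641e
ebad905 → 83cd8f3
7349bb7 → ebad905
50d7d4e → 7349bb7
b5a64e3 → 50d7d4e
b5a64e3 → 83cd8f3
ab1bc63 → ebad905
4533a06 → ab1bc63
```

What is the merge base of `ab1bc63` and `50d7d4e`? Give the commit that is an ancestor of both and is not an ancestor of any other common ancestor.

Ancestors of ab1bc63: {50ddd33, 83cd8f3, ab1bc63, b63641e, bbdfdfd, ebad905}.
Ancestors of 50d7d4e: {50d7d4e, 50ddd33, 7349bb7, 83cd8f3, b63641e, bbdfdfd, ebad905}.
Common ancestors: {50ddd33, 83cd8f3, b63641e, bbdfdfd, ebad905}.
Among these, ebad905 is not an ancestor of any other common ancestor — it is the merge base.

ebad905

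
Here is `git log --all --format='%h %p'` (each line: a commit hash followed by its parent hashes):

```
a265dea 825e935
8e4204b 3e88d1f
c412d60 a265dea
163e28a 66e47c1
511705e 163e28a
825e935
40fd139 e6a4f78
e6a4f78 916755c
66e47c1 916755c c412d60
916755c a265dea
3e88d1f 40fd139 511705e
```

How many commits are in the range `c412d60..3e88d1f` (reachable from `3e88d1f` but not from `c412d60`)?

7

Reachable from 3e88d1f: {163e28a, 3e88d1f, 40fd139, 511705e, 66e47c1, 825e935, 916755c, a265dea, c412d60, e6a4f78}.
Reachable from c412d60: {825e935, a265dea, c412d60}.
In 3e88d1f's history but not c412d60's: {163e28a, 3e88d1f, 40fd139, 511705e, 66e47c1, 916755c, e6a4f78} — 7 commits.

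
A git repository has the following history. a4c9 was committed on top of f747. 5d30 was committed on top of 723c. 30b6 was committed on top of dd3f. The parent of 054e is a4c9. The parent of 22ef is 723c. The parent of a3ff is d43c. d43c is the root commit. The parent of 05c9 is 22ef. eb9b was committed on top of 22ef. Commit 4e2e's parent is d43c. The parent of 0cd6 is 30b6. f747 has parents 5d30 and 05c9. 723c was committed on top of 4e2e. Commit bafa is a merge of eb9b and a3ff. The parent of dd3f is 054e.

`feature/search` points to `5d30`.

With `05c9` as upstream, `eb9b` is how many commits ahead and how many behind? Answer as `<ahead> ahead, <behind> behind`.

1 ahead, 1 behind

Reachable from eb9b: {22ef, 4e2e, 723c, d43c, eb9b}.
Reachable from 05c9: {05c9, 22ef, 4e2e, 723c, d43c}.
Only in eb9b's history (ahead): {eb9b} — 1.
Only in 05c9's history (behind): {05c9} — 1.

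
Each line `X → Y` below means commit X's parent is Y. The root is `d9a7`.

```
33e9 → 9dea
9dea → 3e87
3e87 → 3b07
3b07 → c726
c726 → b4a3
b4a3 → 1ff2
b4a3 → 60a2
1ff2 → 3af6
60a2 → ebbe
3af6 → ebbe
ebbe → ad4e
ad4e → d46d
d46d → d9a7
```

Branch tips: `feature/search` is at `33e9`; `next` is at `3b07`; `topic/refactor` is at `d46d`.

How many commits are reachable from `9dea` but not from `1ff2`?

Reachable from 9dea: {1ff2, 3af6, 3b07, 3e87, 60a2, 9dea, ad4e, b4a3, c726, d46d, d9a7, ebbe}.
Reachable from 1ff2: {1ff2, 3af6, ad4e, d46d, d9a7, ebbe}.
In 9dea's history but not 1ff2's: {3b07, 3e87, 60a2, 9dea, b4a3, c726} — 6 commits.

6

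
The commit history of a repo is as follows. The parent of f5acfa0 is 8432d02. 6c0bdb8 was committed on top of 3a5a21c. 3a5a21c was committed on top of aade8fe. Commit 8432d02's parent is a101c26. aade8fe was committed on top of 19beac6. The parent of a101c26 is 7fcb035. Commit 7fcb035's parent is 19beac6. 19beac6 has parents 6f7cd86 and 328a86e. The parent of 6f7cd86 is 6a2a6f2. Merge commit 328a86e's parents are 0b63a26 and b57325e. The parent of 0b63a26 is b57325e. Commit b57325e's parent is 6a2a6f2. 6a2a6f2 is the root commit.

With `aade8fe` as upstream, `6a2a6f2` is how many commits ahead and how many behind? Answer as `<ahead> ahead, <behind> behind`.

0 ahead, 6 behind

Reachable from 6a2a6f2: {6a2a6f2}.
Reachable from aade8fe: {0b63a26, 19beac6, 328a86e, 6a2a6f2, 6f7cd86, aade8fe, b57325e}.
Only in 6a2a6f2's history (ahead): {} — 0.
Only in aade8fe's history (behind): {0b63a26, 19beac6, 328a86e, 6f7cd86, aade8fe, b57325e} — 6.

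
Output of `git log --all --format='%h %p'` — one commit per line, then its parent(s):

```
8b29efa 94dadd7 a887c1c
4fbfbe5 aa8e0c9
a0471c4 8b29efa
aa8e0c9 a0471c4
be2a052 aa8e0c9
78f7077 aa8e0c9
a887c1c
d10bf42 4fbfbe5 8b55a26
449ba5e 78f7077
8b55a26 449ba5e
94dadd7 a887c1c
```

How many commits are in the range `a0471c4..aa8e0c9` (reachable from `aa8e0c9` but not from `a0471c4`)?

1

Reachable from aa8e0c9: {8b29efa, 94dadd7, a0471c4, a887c1c, aa8e0c9}.
Reachable from a0471c4: {8b29efa, 94dadd7, a0471c4, a887c1c}.
In aa8e0c9's history but not a0471c4's: {aa8e0c9} — 1 commit.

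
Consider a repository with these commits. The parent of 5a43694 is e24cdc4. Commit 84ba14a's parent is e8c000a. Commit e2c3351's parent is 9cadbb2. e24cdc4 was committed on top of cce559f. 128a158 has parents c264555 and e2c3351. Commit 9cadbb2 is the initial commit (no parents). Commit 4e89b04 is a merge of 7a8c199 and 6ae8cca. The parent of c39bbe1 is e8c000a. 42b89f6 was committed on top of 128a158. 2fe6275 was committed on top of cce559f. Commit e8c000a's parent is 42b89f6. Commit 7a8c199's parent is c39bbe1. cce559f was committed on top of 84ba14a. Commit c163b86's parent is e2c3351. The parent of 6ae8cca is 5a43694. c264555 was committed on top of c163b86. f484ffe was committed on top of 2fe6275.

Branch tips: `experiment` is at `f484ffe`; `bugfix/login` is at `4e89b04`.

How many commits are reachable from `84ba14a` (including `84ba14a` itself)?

Walking parent pointers from 84ba14a: reachable set = {128a158, 42b89f6, 84ba14a, 9cadbb2, c163b86, c264555, e2c3351, e8c000a}.
That is 8 commits.

8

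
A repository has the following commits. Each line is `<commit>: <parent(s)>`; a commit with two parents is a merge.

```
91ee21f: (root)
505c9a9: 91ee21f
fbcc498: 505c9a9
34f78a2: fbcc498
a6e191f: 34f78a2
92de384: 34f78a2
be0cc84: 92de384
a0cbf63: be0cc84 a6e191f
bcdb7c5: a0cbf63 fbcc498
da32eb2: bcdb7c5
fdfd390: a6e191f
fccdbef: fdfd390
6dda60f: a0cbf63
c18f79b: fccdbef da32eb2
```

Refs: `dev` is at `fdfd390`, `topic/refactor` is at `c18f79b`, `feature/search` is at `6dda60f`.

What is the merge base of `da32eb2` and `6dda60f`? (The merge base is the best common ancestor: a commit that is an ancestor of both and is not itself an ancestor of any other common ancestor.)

Ancestors of da32eb2: {34f78a2, 505c9a9, 91ee21f, 92de384, a0cbf63, a6e191f, bcdb7c5, be0cc84, da32eb2, fbcc498}.
Ancestors of 6dda60f: {34f78a2, 505c9a9, 6dda60f, 91ee21f, 92de384, a0cbf63, a6e191f, be0cc84, fbcc498}.
Common ancestors: {34f78a2, 505c9a9, 91ee21f, 92de384, a0cbf63, a6e191f, be0cc84, fbcc498}.
Among these, a0cbf63 is not an ancestor of any other common ancestor — it is the merge base.

a0cbf63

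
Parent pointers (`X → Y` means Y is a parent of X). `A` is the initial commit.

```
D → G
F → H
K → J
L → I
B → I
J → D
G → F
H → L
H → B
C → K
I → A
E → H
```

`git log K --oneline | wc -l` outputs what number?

Walking parent pointers from K: reachable set = {A, B, D, F, G, H, I, J, K, L}.
That is 10 commits.

10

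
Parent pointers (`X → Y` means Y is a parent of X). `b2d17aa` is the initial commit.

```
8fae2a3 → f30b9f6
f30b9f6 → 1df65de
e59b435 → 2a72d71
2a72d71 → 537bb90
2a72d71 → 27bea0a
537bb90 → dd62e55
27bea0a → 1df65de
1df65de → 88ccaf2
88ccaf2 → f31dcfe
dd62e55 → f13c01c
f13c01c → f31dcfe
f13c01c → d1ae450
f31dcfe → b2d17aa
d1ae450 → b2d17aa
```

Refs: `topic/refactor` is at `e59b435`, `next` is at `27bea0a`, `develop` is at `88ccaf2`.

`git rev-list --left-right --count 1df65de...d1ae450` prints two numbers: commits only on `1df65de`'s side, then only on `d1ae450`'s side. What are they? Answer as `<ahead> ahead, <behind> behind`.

Reachable from 1df65de: {1df65de, 88ccaf2, b2d17aa, f31dcfe}.
Reachable from d1ae450: {b2d17aa, d1ae450}.
Only in 1df65de's history (ahead): {1df65de, 88ccaf2, f31dcfe} — 3.
Only in d1ae450's history (behind): {d1ae450} — 1.

3 ahead, 1 behind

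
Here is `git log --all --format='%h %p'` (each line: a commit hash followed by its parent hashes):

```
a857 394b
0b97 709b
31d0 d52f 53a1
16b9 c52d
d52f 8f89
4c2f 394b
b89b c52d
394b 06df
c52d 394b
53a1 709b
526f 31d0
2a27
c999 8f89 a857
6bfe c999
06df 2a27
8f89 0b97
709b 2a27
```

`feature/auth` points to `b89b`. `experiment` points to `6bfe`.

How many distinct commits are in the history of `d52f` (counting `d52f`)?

5

Walking parent pointers from d52f: reachable set = {0b97, 2a27, 709b, 8f89, d52f}.
That is 5 commits.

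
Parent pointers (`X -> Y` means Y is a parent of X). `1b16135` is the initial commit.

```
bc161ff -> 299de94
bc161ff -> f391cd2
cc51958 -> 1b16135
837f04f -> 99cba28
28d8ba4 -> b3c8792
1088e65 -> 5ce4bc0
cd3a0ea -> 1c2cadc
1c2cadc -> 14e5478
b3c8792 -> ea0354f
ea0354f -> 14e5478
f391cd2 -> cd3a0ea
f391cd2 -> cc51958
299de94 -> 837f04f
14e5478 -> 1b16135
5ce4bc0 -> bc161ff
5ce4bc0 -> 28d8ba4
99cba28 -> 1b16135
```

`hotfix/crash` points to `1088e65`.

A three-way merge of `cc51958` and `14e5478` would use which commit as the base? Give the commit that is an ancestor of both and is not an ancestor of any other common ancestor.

Ancestors of cc51958: {1b16135, cc51958}.
Ancestors of 14e5478: {14e5478, 1b16135}.
Common ancestors: {1b16135}.
The only common ancestor is 1b16135, so it is the merge base.

1b16135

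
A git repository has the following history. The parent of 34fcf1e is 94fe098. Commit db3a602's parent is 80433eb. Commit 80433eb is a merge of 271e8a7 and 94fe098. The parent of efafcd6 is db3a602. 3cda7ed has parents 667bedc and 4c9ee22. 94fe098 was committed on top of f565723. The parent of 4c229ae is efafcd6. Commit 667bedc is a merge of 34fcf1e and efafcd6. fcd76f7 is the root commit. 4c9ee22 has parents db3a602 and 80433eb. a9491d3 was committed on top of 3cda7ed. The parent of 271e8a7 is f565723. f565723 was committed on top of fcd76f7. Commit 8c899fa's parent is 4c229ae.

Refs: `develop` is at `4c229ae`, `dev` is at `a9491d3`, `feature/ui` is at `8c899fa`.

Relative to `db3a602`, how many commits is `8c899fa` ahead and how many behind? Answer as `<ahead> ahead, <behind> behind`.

Reachable from 8c899fa: {271e8a7, 4c229ae, 80433eb, 8c899fa, 94fe098, db3a602, efafcd6, f565723, fcd76f7}.
Reachable from db3a602: {271e8a7, 80433eb, 94fe098, db3a602, f565723, fcd76f7}.
Only in 8c899fa's history (ahead): {4c229ae, 8c899fa, efafcd6} — 3.
Only in db3a602's history (behind): {} — 0.

3 ahead, 0 behind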